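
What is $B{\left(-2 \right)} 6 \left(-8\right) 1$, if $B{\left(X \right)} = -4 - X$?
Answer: $96$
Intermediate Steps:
$B{\left(-2 \right)} 6 \left(-8\right) 1 = \left(-4 - -2\right) 6 \left(-8\right) 1 = \left(-4 + 2\right) \left(-48\right) 1 = \left(-2\right) \left(-48\right) 1 = 96 \cdot 1 = 96$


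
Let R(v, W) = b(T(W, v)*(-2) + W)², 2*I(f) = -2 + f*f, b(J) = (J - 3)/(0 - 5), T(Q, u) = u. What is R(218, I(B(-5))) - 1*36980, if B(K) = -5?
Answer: -118679/4 ≈ -29670.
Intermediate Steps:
b(J) = ⅗ - J/5 (b(J) = (-3 + J)/(-5) = (-3 + J)*(-⅕) = ⅗ - J/5)
I(f) = -1 + f²/2 (I(f) = (-2 + f*f)/2 = (-2 + f²)/2 = -1 + f²/2)
R(v, W) = (⅗ - W/5 + 2*v/5)² (R(v, W) = (⅗ - (v*(-2) + W)/5)² = (⅗ - (-2*v + W)/5)² = (⅗ - (W - 2*v)/5)² = (⅗ + (-W/5 + 2*v/5))² = (⅗ - W/5 + 2*v/5)²)
R(218, I(B(-5))) - 1*36980 = (-3 + (-1 + (½)*(-5)²) - 2*218)²/25 - 1*36980 = (-3 + (-1 + (½)*25) - 436)²/25 - 36980 = (-3 + (-1 + 25/2) - 436)²/25 - 36980 = (-3 + 23/2 - 436)²/25 - 36980 = (-855/2)²/25 - 36980 = (1/25)*(731025/4) - 36980 = 29241/4 - 36980 = -118679/4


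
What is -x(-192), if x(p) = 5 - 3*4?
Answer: 7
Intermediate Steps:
x(p) = -7 (x(p) = 5 - 12 = -7)
-x(-192) = -1*(-7) = 7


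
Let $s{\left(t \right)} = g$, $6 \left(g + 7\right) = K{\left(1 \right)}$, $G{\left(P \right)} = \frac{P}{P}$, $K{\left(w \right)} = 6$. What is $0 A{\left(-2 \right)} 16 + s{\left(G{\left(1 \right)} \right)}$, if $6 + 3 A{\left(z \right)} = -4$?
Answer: $-6$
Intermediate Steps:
$A{\left(z \right)} = - \frac{10}{3}$ ($A{\left(z \right)} = -2 + \frac{1}{3} \left(-4\right) = -2 - \frac{4}{3} = - \frac{10}{3}$)
$G{\left(P \right)} = 1$
$g = -6$ ($g = -7 + \frac{1}{6} \cdot 6 = -7 + 1 = -6$)
$s{\left(t \right)} = -6$
$0 A{\left(-2 \right)} 16 + s{\left(G{\left(1 \right)} \right)} = 0 \left(- \frac{10}{3}\right) 16 - 6 = 0 \cdot 16 - 6 = 0 - 6 = -6$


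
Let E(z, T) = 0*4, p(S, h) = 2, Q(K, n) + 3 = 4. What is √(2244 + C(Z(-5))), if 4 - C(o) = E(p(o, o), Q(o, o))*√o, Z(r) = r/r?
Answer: 2*√562 ≈ 47.413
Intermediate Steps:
Q(K, n) = 1 (Q(K, n) = -3 + 4 = 1)
Z(r) = 1
E(z, T) = 0
C(o) = 4 (C(o) = 4 - 0*√o = 4 - 1*0 = 4 + 0 = 4)
√(2244 + C(Z(-5))) = √(2244 + 4) = √2248 = 2*√562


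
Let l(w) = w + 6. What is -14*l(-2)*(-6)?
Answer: 336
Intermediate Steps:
l(w) = 6 + w
-14*l(-2)*(-6) = -14*(6 - 2)*(-6) = -14*4*(-6) = -56*(-6) = 336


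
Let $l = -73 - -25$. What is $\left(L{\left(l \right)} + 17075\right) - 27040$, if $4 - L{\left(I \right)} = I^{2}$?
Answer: $-12265$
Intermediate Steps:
$l = -48$ ($l = -73 + 25 = -48$)
$L{\left(I \right)} = 4 - I^{2}$
$\left(L{\left(l \right)} + 17075\right) - 27040 = \left(\left(4 - \left(-48\right)^{2}\right) + 17075\right) - 27040 = \left(\left(4 - 2304\right) + 17075\right) - 27040 = \left(-2300 + 17075\right) - 27040 = 14775 - 27040 = -12265$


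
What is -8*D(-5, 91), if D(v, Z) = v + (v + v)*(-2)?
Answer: -120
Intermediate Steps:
D(v, Z) = -3*v (D(v, Z) = v + (2*v)*(-2) = v - 4*v = -3*v)
-8*D(-5, 91) = -(-24)*(-5) = -8*15 = -120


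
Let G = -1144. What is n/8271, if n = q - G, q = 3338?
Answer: 498/919 ≈ 0.54189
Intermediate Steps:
n = 4482 (n = 3338 - 1*(-1144) = 3338 + 1144 = 4482)
n/8271 = 4482/8271 = 4482*(1/8271) = 498/919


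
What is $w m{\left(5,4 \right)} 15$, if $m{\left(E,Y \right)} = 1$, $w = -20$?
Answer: $-300$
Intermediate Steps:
$w m{\left(5,4 \right)} 15 = \left(-20\right) 1 \cdot 15 = \left(-20\right) 15 = -300$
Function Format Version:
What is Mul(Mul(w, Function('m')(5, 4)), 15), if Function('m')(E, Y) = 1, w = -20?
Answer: -300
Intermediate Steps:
Mul(Mul(w, Function('m')(5, 4)), 15) = Mul(Mul(-20, 1), 15) = Mul(-20, 15) = -300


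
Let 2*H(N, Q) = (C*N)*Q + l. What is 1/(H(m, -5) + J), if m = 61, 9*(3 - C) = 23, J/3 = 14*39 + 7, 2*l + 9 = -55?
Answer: 9/14177 ≈ 0.00063483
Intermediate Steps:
l = -32 (l = -9/2 + (½)*(-55) = -9/2 - 55/2 = -32)
J = 1659 (J = 3*(14*39 + 7) = 3*(546 + 7) = 3*553 = 1659)
C = 4/9 (C = 3 - ⅑*23 = 3 - 23/9 = 4/9 ≈ 0.44444)
H(N, Q) = -16 + 2*N*Q/9 (H(N, Q) = ((4*N/9)*Q - 32)/2 = (4*N*Q/9 - 32)/2 = (-32 + 4*N*Q/9)/2 = -16 + 2*N*Q/9)
1/(H(m, -5) + J) = 1/((-16 + (2/9)*61*(-5)) + 1659) = 1/((-16 - 610/9) + 1659) = 1/(-754/9 + 1659) = 1/(14177/9) = 9/14177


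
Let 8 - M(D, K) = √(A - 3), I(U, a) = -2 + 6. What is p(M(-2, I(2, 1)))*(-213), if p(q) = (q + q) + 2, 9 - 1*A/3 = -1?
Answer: -3834 + 1278*√3 ≈ -1620.4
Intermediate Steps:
A = 30 (A = 27 - 3*(-1) = 27 + 3 = 30)
I(U, a) = 4
M(D, K) = 8 - 3*√3 (M(D, K) = 8 - √(30 - 3) = 8 - √27 = 8 - 3*√3)
p(q) = 2 + 2*q (p(q) = 2*q + 2 = 2 + 2*q)
p(M(-2, I(2, 1)))*(-213) = (2 + 2*(8 - 3*√3))*(-213) = (2 + (16 - 6*√3))*(-213) = (18 - 6*√3)*(-213) = -3834 + 1278*√3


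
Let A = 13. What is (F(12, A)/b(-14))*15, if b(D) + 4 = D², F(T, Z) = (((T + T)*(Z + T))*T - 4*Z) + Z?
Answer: 35805/64 ≈ 559.45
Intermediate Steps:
F(T, Z) = -3*Z + 2*T²*(T + Z) (F(T, Z) = (((2*T)*(T + Z))*T - 4*Z) + Z = ((2*T*(T + Z))*T - 4*Z) + Z = (2*T²*(T + Z) - 4*Z) + Z = (-4*Z + 2*T²*(T + Z)) + Z = -3*Z + 2*T²*(T + Z))
b(D) = -4 + D²
(F(12, A)/b(-14))*15 = ((-3*13 + 2*12³ + 2*13*12²)/(-4 + (-14)²))*15 = ((-39 + 2*1728 + 2*13*144)/(-4 + 196))*15 = ((-39 + 3456 + 3744)/192)*15 = (7161*(1/192))*15 = (2387/64)*15 = 35805/64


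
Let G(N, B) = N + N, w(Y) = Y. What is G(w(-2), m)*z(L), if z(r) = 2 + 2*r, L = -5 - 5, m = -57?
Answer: 72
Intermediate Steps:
G(N, B) = 2*N
L = -10
G(w(-2), m)*z(L) = (2*(-2))*(2 + 2*(-10)) = -4*(2 - 20) = -4*(-18) = 72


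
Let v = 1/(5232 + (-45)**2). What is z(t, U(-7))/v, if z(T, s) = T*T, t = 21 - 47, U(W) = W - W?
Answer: 4905732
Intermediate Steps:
U(W) = 0
t = -26
z(T, s) = T**2
v = 1/7257 (v = 1/(5232 + 2025) = 1/7257 ≈ 0.00013780)
z(t, U(-7))/v = (-26)**2/(1/7257) = 676*7257 = 4905732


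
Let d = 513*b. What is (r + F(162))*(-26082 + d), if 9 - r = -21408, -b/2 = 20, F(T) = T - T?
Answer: -998075034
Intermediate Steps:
F(T) = 0
b = -40 (b = -2*20 = -40)
r = 21417 (r = 9 - 1*(-21408) = 9 + 21408 = 21417)
d = -20520 (d = 513*(-40) = -20520)
(r + F(162))*(-26082 + d) = (21417 + 0)*(-26082 - 20520) = 21417*(-46602) = -998075034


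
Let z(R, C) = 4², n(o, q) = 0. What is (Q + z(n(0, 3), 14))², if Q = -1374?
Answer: 1844164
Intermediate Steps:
z(R, C) = 16
(Q + z(n(0, 3), 14))² = (-1374 + 16)² = (-1358)² = 1844164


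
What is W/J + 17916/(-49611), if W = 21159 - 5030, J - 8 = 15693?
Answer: 172958901/259647437 ≈ 0.66613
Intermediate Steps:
J = 15701 (J = 8 + 15693 = 15701)
W = 16129
W/J + 17916/(-49611) = 16129/15701 + 17916/(-49611) = 16129*(1/15701) + 17916*(-1/49611) = 16129/15701 - 5972/16537 = 172958901/259647437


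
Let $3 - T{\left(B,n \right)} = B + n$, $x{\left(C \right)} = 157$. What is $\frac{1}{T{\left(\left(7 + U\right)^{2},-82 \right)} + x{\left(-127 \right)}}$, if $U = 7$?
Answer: $\frac{1}{46} \approx 0.021739$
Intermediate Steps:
$T{\left(B,n \right)} = 3 - B - n$ ($T{\left(B,n \right)} = 3 - \left(B + n\right) = 3 - B - n$)
$\frac{1}{T{\left(\left(7 + U\right)^{2},-82 \right)} + x{\left(-127 \right)}} = \frac{1}{\left(3 - \left(7 + 7\right)^{2} - -82\right) + 157} = \frac{1}{\left(3 - 14^{2} + 82\right) + 157} = \frac{1}{\left(3 - 196 + 82\right) + 157} = \frac{1}{-111 + 157} = \frac{1}{46}$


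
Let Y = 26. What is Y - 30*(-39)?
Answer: 1196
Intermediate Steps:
Y - 30*(-39) = 26 - 30*(-39) = 26 + 1170 = 1196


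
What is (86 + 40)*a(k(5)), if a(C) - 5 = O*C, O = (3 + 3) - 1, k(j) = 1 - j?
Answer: -1890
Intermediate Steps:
O = 5 (O = 6 - 1 = 5)
a(C) = 5 + 5*C
(86 + 40)*a(k(5)) = (86 + 40)*(5 + 5*(1 - 1*5)) = 126*(5 + 5*(1 - 5)) = 126*(5 + 5*(-4)) = 126*(5 - 20) = 126*(-15) = -1890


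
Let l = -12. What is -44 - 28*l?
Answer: 292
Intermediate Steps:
-44 - 28*l = -44 - 28*(-12) = -44 + 336 = 292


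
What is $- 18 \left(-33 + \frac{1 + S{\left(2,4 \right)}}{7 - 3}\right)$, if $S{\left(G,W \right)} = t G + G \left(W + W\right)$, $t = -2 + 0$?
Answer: $\frac{1071}{2} \approx 535.5$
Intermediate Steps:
$t = -2$
$S{\left(G,W \right)} = - 2 G + 2 G W$ ($S{\left(G,W \right)} = - 2 G + G \left(W + W\right) = - 2 G + G 2 W = - 2 G + 2 G W$)
$- 18 \left(-33 + \frac{1 + S{\left(2,4 \right)}}{7 - 3}\right) = - 18 \left(-33 + \frac{1 + 2 \cdot 2 \left(-1 + 4\right)}{7 - 3}\right) = - 18 \left(-33 + \frac{1 + 2 \cdot 2 \cdot 3}{4}\right) = - 18 \left(-33 + \left(1 + 12\right) \frac{1}{4}\right) = - 18 \left(-33 + 13 \cdot \frac{1}{4}\right) = - 18 \left(-33 + \frac{13}{4}\right) = \left(-18\right) \left(- \frac{119}{4}\right) = \frac{1071}{2}$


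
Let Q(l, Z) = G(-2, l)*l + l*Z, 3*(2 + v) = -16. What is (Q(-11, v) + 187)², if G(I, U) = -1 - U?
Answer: 223729/9 ≈ 24859.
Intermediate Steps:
v = -22/3 (v = -2 + (⅓)*(-16) = -2 - 16/3 = -22/3 ≈ -7.3333)
Q(l, Z) = Z*l + l*(-1 - l) (Q(l, Z) = (-1 - l)*l + l*Z = l*(-1 - l) + Z*l = Z*l + l*(-1 - l))
(Q(-11, v) + 187)² = (-11*(-1 - 22/3 - 1*(-11)) + 187)² = (-11*(-1 - 22/3 + 11) + 187)² = (-11*8/3 + 187)² = (-88/3 + 187)² = (473/3)² = 223729/9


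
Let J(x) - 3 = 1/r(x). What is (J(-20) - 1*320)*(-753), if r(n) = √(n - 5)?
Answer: 238701 + 753*I/5 ≈ 2.387e+5 + 150.6*I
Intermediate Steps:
r(n) = √(-5 + n)
J(x) = 3 + (-5 + x)^(-½) (J(x) = 3 + 1/(√(-5 + x)) = 3 + (-5 + x)^(-½))
(J(-20) - 1*320)*(-753) = ((3 + (-5 - 20)^(-½)) - 1*320)*(-753) = ((3 + (-25)^(-½)) - 320)*(-753) = ((3 - I/5) - 320)*(-753) = (-317 - I/5)*(-753) = 238701 + 753*I/5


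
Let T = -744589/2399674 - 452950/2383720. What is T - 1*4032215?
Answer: -1153244057621102729/286007545364 ≈ -4.0322e+6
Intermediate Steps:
T = -143091201469/286007545364 (T = -744589*1/2399674 - 452950*1/2383720 = -744589/2399674 - 45295/238372 = -143091201469/286007545364 ≈ -0.50031)
T - 1*4032215 = -143091201469/286007545364 - 1*4032215 = -143091201469/286007545364 - 4032215 = -1153244057621102729/286007545364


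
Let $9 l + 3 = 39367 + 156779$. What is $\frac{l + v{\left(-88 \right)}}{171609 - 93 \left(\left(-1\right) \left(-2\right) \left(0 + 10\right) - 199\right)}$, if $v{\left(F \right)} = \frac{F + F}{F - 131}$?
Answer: $\frac{4772989}{41228064} \approx 0.11577$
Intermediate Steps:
$v{\left(F \right)} = \frac{2 F}{-131 + F}$
$l = \frac{65381}{3}$ ($l = - \frac{1}{3} + \frac{39367 + 156779}{9} = - \frac{1}{3} + \frac{1}{9} \cdot 196146 = - \frac{1}{3} + 21794 = \frac{65381}{3} \approx 21794.0$)
$\frac{l + v{\left(-88 \right)}}{171609 - 93 \left(\left(-1\right) \left(-2\right) \left(0 + 10\right) - 199\right)} = \frac{\frac{65381}{3} + 2 \left(-88\right) \frac{1}{-131 - 88}}{171609 - 93 \left(\left(-1\right) \left(-2\right) \left(0 + 10\right) - 199\right)} = \frac{\frac{65381}{3} + 2 \left(-88\right) \frac{1}{-219}}{171609 - 93 \left(2 \cdot 10 - 199\right)} = \frac{\frac{65381}{3} + 2 \left(-88\right) \left(- \frac{1}{219}\right)}{171609 - 93 \left(20 - 199\right)} = \frac{\frac{65381}{3} + \frac{176}{219}}{171609 - -16647} = \frac{4772989}{219 \left(171609 + 16647\right)} = \frac{4772989}{219 \cdot 188256} = \frac{4772989}{219} \cdot \frac{1}{188256} = \frac{4772989}{41228064}$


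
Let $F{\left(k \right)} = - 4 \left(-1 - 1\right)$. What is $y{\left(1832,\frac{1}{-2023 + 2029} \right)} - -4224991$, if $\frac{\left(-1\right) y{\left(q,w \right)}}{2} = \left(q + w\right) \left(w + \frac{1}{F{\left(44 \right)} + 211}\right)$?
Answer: $\frac{1850271233}{438} \approx 4.2244 \cdot 10^{6}$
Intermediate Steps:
$F{\left(k \right)} = 8$ ($F{\left(k \right)} = \left(-4\right) \left(-2\right) = 8$)
$y{\left(q,w \right)} = - 2 \left(\frac{1}{219} + w\right) \left(q + w\right)$ ($y{\left(q,w \right)} = - 2 \left(q + w\right) \left(w + \frac{1}{8 + 211}\right) = - 2 \left(q + w\right) \left(w + \frac{1}{219}\right) = - 2 \left(q + w\right) \left(\frac{1}{219} + w\right) = - 2 \left(\frac{1}{219} + w\right) \left(q + w\right)$)
$y{\left(1832,\frac{1}{-2023 + 2029} \right)} - -4224991 = \left(- 2 \left(\frac{1}{-2023 + 2029}\right)^{2} - \frac{3664}{219} - \frac{2}{219 \left(-2023 + 2029\right)} - \frac{3664}{-2023 + 2029}\right) - -4224991 = \left(- 2 \left(\frac{1}{6}\right)^{2} - \frac{3664}{219} - \frac{2}{219 \cdot 6} - \frac{3664}{6}\right) + 4224991 = \left(- \frac{2}{36} - \frac{3664}{219} - \frac{1}{657} - 3664 \cdot \frac{1}{6}\right) + 4224991 = \left(\left(-2\right) \frac{1}{36} - \frac{3664}{219} - \frac{1}{657} - \frac{1832}{3}\right) + 4224991 = \left(- \frac{1}{18} - \frac{3664}{219} - \frac{1}{657} - \frac{1832}{3}\right) + 4224991 = - \frac{274825}{438} + 4224991 = \frac{1850271233}{438}$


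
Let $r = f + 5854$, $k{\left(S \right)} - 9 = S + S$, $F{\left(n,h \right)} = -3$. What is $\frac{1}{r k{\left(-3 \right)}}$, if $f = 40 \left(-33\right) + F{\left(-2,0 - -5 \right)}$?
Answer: $\frac{1}{13593} \approx 7.3567 \cdot 10^{-5}$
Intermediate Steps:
$k{\left(S \right)} = 9 + 2 S$ ($k{\left(S \right)} = 9 + \left(S + S\right) = 9 + 2 S$)
$f = -1323$ ($f = 40 \left(-33\right) - 3 = -1320 - 3 = -1323$)
$r = 4531$ ($r = -1323 + 5854 = 4531$)
$\frac{1}{r k{\left(-3 \right)}} = \frac{1}{4531 \left(9 + 2 \left(-3\right)\right)} = \frac{1}{4531 \left(9 - 6\right)} = \frac{1}{4531 \cdot 3} = \frac{1}{13593}$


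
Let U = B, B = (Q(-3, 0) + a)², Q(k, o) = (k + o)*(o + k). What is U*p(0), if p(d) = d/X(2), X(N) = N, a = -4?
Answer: 0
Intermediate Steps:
Q(k, o) = (k + o)² (Q(k, o) = (k + o)*(k + o) = (k + o)²)
p(d) = d/2
B = 25 (B = ((-3 + 0)² - 4)² = ((-3)² - 4)² = (9 - 4)² = 5² = 25)
U = 25
U*p(0) = 25*((½)*0) = 25*0 = 0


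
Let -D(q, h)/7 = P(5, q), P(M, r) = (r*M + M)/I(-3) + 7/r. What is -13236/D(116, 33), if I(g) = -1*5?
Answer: -1535376/94955 ≈ -16.170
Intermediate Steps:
I(g) = -5
P(M, r) = 7/r - M/5 - M*r/5 (P(M, r) = (r*M + M)/(-5) + 7/r = (M*r + M)*(-⅕) + 7/r = (M + M*r)*(-⅕) + 7/r = (-M/5 - M*r/5) + 7/r = 7/r - M/5 - M*r/5)
D(q, h) = -7*(35 - 5*q*(1 + q))/(5*q) (D(q, h) = -7*(35 - 1*5*q*(1 + q))/(5*q) = -7*(35 - 5*q*(1 + q))/(5*q))
-13236/D(116, 33) = -13236/(7 - 49/116 + 7*116) = -13236/(7 - 49*1/116 + 812) = -13236/(7 - 49/116 + 812) = -13236/94955/116 = -13236*116/94955 = -1535376/94955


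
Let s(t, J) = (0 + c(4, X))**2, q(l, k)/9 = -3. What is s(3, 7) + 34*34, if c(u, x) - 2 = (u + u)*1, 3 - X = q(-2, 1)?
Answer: 1256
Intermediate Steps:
q(l, k) = -27 (q(l, k) = 9*(-3) = -27)
X = 30 (X = 3 - 1*(-27) = 3 + 27 = 30)
c(u, x) = 2 + 2*u (c(u, x) = 2 + (u + u)*1 = 2 + (2*u)*1 = 2 + 2*u)
s(t, J) = 100 (s(t, J) = (0 + (2 + 2*4))**2 = (0 + (2 + 8))**2 = (0 + 10)**2 = 10**2 = 100)
s(3, 7) + 34*34 = 100 + 34*34 = 100 + 1156 = 1256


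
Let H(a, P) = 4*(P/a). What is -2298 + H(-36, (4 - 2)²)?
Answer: -20686/9 ≈ -2298.4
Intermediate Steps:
H(a, P) = 4*P/a
-2298 + H(-36, (4 - 2)²) = -2298 + 4*(4 - 2)²/(-36) = -2298 + 4*2²*(-1/36) = -2298 + 4*4*(-1/36) = -2298 - 4/9 = -20686/9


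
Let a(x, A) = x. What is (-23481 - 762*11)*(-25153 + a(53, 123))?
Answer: 799761300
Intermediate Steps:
(-23481 - 762*11)*(-25153 + a(53, 123)) = (-23481 - 762*11)*(-25153 + 53) = (-23481 - 8382)*(-25100) = -31863*(-25100) = 799761300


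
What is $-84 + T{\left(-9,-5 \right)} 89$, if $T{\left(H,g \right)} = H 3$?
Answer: $-2487$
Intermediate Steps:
$T{\left(H,g \right)} = 3 H$
$-84 + T{\left(-9,-5 \right)} 89 = -84 + 3 \left(-9\right) 89 = -84 - 2403 = -2487$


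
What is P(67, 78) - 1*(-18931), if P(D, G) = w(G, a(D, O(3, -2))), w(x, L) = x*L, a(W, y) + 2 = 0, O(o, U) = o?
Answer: 18775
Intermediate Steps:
a(W, y) = -2 (a(W, y) = -2 + 0 = -2)
w(x, L) = L*x
P(D, G) = -2*G
P(67, 78) - 1*(-18931) = -2*78 - 1*(-18931) = -156 + 18931 = 18775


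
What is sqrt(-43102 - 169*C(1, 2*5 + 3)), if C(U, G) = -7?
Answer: I*sqrt(41919) ≈ 204.74*I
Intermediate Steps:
sqrt(-43102 - 169*C(1, 2*5 + 3)) = sqrt(-43102 - 169*(-7)) = sqrt(-43102 + 1183) = sqrt(-41919) = I*sqrt(41919)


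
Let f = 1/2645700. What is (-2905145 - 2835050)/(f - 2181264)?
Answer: 15186833911500/5770970164799 ≈ 2.6316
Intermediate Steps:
f = 1/2645700 ≈ 3.7797e-7
(-2905145 - 2835050)/(f - 2181264) = (-2905145 - 2835050)/(1/2645700 - 2181264) = -5740195/(-5770970164799/2645700) = -5740195*(-2645700/5770970164799) = 15186833911500/5770970164799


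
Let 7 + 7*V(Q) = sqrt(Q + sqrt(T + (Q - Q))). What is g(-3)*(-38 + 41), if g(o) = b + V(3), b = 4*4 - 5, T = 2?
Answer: 30 + 3*sqrt(3 + sqrt(2))/7 ≈ 30.900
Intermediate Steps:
b = 11 (b = 16 - 5 = 11)
V(Q) = -1 + sqrt(Q + sqrt(2))/7 (V(Q) = -1 + sqrt(Q + sqrt(2 + (Q - Q)))/7 = -1 + sqrt(Q + sqrt(2 + 0))/7 = -1 + sqrt(Q + sqrt(2))/7)
g(o) = 10 + sqrt(3 + sqrt(2))/7 (g(o) = 11 + (-1 + sqrt(3 + sqrt(2))/7) = 10 + sqrt(3 + sqrt(2))/7)
g(-3)*(-38 + 41) = (10 + sqrt(3 + sqrt(2))/7)*(-38 + 41) = (10 + sqrt(3 + sqrt(2))/7)*3 = 30 + 3*sqrt(3 + sqrt(2))/7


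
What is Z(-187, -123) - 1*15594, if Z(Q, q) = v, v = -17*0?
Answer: -15594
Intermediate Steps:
v = 0
Z(Q, q) = 0
Z(-187, -123) - 1*15594 = 0 - 1*15594 = 0 - 15594 = -15594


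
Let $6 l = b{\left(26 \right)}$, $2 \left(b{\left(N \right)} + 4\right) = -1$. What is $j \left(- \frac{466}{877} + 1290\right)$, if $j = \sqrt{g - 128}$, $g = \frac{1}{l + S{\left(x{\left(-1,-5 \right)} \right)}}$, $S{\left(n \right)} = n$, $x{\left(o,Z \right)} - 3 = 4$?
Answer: $\frac{2261728 i \sqrt{799}}{4385} \approx 14580.0 i$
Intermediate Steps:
$b{\left(N \right)} = - \frac{9}{2}$ ($b{\left(N \right)} = -4 + \frac{1}{2} \left(-1\right) = -4 - \frac{1}{2} = - \frac{9}{2}$)
$x{\left(o,Z \right)} = 7$ ($x{\left(o,Z \right)} = 3 + 4 = 7$)
$l = - \frac{3}{4}$ ($l = \frac{1}{6} \left(- \frac{9}{2}\right) = - \frac{3}{4} \approx -0.75$)
$g = \frac{4}{25}$ ($g = \frac{1}{- \frac{3}{4} + 7} = \frac{1}{\frac{25}{4}} = \frac{4}{25} \approx 0.16$)
$j = \frac{2 i \sqrt{799}}{5}$ ($j = \sqrt{\frac{4}{25} - 128} = \sqrt{- \frac{3196}{25}} = \frac{2 i \sqrt{799}}{5} \approx 11.307 i$)
$j \left(- \frac{466}{877} + 1290\right) = \frac{2 i \sqrt{799}}{5} \left(- \frac{466}{877} + 1290\right) = \frac{2 i \sqrt{799}}{5} \cdot \frac{1130864}{877} = \frac{2261728 i \sqrt{799}}{4385}$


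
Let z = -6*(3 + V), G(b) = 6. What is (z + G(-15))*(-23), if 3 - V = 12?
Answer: -966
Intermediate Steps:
V = -9 (V = 3 - 1*12 = 3 - 12 = -9)
z = 36 (z = -6*(3 - 9) = -6*(-6) = 36)
(z + G(-15))*(-23) = (36 + 6)*(-23) = 42*(-23) = -966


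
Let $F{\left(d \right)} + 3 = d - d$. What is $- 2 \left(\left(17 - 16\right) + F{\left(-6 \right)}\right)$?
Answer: $4$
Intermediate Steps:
$F{\left(d \right)} = -3$ ($F{\left(d \right)} = -3 + \left(d - d\right) = -3 + 0 = -3$)
$- 2 \left(\left(17 - 16\right) + F{\left(-6 \right)}\right) = - 2 \left(\left(17 - 16\right) - 3\right) = - 2 \left(1 - 3\right) = \left(-2\right) \left(-2\right) = 4$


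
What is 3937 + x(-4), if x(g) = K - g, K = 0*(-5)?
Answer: 3941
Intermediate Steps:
K = 0
x(g) = -g (x(g) = 0 - g = -g)
3937 + x(-4) = 3937 - 1*(-4) = 3937 + 4 = 3941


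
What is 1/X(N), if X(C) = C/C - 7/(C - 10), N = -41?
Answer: 51/58 ≈ 0.87931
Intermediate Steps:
X(C) = 1 - 7/(-10 + C)
1/X(N) = 1/((-17 - 41)/(-10 - 41)) = 1/(-58/(-51)) = 1/(-1/51*(-58)) = 1/(58/51) = 51/58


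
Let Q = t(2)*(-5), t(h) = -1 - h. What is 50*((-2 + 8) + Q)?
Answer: 1050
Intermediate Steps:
Q = 15 (Q = (-1 - 1*2)*(-5) = (-1 - 2)*(-5) = -3*(-5) = 15)
50*((-2 + 8) + Q) = 50*((-2 + 8) + 15) = 50*(6 + 15) = 50*21 = 1050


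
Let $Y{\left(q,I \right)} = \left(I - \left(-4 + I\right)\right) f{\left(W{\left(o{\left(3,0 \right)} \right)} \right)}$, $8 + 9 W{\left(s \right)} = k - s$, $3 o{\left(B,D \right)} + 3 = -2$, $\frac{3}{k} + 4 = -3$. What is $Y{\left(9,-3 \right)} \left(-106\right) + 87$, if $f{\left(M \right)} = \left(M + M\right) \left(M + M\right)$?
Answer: $- \frac{31090417}{35721} \approx -870.37$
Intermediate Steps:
$k = - \frac{3}{7}$ ($k = \frac{3}{-4 - 3} = \frac{3}{-7} = 3 \left(- \frac{1}{7}\right) = - \frac{3}{7} \approx -0.42857$)
$o{\left(B,D \right)} = - \frac{5}{3}$ ($o{\left(B,D \right)} = -1 + \frac{1}{3} \left(-2\right) = -1 - \frac{2}{3} = - \frac{5}{3}$)
$W{\left(s \right)} = - \frac{59}{63} - \frac{s}{9}$ ($W{\left(s \right)} = - \frac{8}{9} + \frac{- \frac{3}{7} - s}{9} = - \frac{8}{9} - \left(\frac{1}{21} + \frac{s}{9}\right) = - \frac{59}{63} - \frac{s}{9}$)
$f{\left(M \right)} = 4 M^{2}$ ($f{\left(M \right)} = 2 M 2 M = 4 M^{2}$)
$Y{\left(q,I \right)} = \frac{322624}{35721}$ ($Y{\left(q,I \right)} = \left(I - \left(-4 + I\right)\right) 4 \left(- \frac{59}{63} - - \frac{5}{27}\right)^{2} = 4 \cdot 4 \left(- \frac{59}{63} + \frac{5}{27}\right)^{2} = 4 \cdot 4 \left(- \frac{142}{189}\right)^{2} = 4 \cdot 4 \cdot \frac{20164}{35721} = 4 \cdot \frac{80656}{35721} = \frac{322624}{35721}$)
$Y{\left(9,-3 \right)} \left(-106\right) + 87 = \frac{322624}{35721} \left(-106\right) + 87 = - \frac{34198144}{35721} + 87 = - \frac{31090417}{35721}$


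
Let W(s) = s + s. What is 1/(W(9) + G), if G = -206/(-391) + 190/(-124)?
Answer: 24242/411983 ≈ 0.058842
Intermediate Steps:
G = -24373/24242 (G = -206*(-1/391) + 190*(-1/124) = 206/391 - 95/62 = -24373/24242 ≈ -1.0054)
W(s) = 2*s
1/(W(9) + G) = 1/(2*9 - 24373/24242) = 1/(18 - 24373/24242) = 1/(411983/24242) = 24242/411983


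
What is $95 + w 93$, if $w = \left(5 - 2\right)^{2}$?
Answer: $932$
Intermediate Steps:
$w = 9$ ($w = 3^{2} = 9$)
$95 + w 93 = 95 + 9 \cdot 93 = 95 + 837 = 932$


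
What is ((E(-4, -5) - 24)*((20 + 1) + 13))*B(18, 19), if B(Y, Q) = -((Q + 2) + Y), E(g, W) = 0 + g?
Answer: 37128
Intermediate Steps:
E(g, W) = g
B(Y, Q) = -2 - Q - Y (B(Y, Q) = -((2 + Q) + Y) = -(2 + Q + Y) = -2 - Q - Y)
((E(-4, -5) - 24)*((20 + 1) + 13))*B(18, 19) = ((-4 - 24)*((20 + 1) + 13))*(-2 - 1*19 - 1*18) = (-28*(21 + 13))*(-2 - 19 - 18) = -28*34*(-39) = -952*(-39) = 37128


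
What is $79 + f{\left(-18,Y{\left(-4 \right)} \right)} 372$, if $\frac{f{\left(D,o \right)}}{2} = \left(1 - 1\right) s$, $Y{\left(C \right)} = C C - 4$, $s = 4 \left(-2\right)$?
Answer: $79$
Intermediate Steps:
$s = -8$
$Y{\left(C \right)} = -4 + C^{2}$ ($Y{\left(C \right)} = C^{2} - 4 = -4 + C^{2}$)
$f{\left(D,o \right)} = 0$ ($f{\left(D,o \right)} = 2 \left(1 - 1\right) \left(-8\right) = 2 \cdot 0 \left(-8\right) = 2 \cdot 0 = 0$)
$79 + f{\left(-18,Y{\left(-4 \right)} \right)} 372 = 79 + 0 \cdot 372 = 79 + 0 = 79$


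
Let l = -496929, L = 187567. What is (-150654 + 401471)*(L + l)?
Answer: -77593248754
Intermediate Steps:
(-150654 + 401471)*(L + l) = (-150654 + 401471)*(187567 - 496929) = 250817*(-309362) = -77593248754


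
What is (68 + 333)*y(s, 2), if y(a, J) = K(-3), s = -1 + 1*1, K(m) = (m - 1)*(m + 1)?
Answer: 3208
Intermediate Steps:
K(m) = (1 + m)*(-1 + m) (K(m) = (-1 + m)*(1 + m) = (1 + m)*(-1 + m))
s = 0 (s = -1 + 1 = 0)
y(a, J) = 8 (y(a, J) = -1 + (-3)² = -1 + 9 = 8)
(68 + 333)*y(s, 2) = (68 + 333)*8 = 401*8 = 3208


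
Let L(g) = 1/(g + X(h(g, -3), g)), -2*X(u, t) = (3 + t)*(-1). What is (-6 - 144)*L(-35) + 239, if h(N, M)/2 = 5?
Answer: 4113/17 ≈ 241.94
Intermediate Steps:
h(N, M) = 10 (h(N, M) = 2*5 = 10)
X(u, t) = 3/2 + t/2 (X(u, t) = -(3 + t)*(-1)/2 = -(-3 - t)/2 = 3/2 + t/2)
L(g) = 1/(3/2 + 3*g/2) (L(g) = 1/(g + (3/2 + g/2)) = 1/(3/2 + 3*g/2))
(-6 - 144)*L(-35) + 239 = (-6 - 144)*(2/(3*(1 - 35))) + 239 = -100/(-34) + 239 = -100*(-1)/34 + 239 = -150*(-1/51) + 239 = 50/17 + 239 = 4113/17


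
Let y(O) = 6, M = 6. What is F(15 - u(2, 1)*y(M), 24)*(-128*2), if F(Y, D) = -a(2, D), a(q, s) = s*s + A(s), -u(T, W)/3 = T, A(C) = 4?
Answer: 148480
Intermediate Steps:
u(T, W) = -3*T
a(q, s) = 4 + s² (a(q, s) = s*s + 4 = s² + 4 = 4 + s²)
F(Y, D) = -4 - D² (F(Y, D) = -(4 + D²) = -4 - D²)
F(15 - u(2, 1)*y(M), 24)*(-128*2) = (-4 - 1*24²)*(-128*2) = (-4 - 1*576)*(-256) = (-4 - 576)*(-256) = -580*(-256) = 148480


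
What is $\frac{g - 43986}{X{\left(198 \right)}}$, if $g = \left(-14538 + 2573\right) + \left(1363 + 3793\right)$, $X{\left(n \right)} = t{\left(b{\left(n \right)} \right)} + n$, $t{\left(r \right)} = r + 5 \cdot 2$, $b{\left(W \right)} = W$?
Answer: $- \frac{50795}{406} \approx -125.11$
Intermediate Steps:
$t{\left(r \right)} = 10 + r$ ($t{\left(r \right)} = r + 10 = 10 + r$)
$X{\left(n \right)} = 10 + 2 n$ ($X{\left(n \right)} = \left(10 + n\right) + n = 10 + 2 n$)
$g = -6809$ ($g = -11965 + 5156 = -6809$)
$\frac{g - 43986}{X{\left(198 \right)}} = \frac{-6809 - 43986}{10 + 2 \cdot 198} = \frac{-6809 - 43986}{10 + 396} = - \frac{50795}{406}$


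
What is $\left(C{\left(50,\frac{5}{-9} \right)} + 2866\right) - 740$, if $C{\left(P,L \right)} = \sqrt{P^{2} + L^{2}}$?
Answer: $2126 + \frac{5 \sqrt{8101}}{9} \approx 2176.0$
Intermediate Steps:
$C{\left(P,L \right)} = \sqrt{L^{2} + P^{2}}$
$\left(C{\left(50,\frac{5}{-9} \right)} + 2866\right) - 740 = \left(\sqrt{\left(\frac{5}{-9}\right)^{2} + 50^{2}} + 2866\right) - 740 = \left(\sqrt{\left(5 \left(- \frac{1}{9}\right)\right)^{2} + 2500} + 2866\right) - 740 = \left(\sqrt{\left(- \frac{5}{9}\right)^{2} + 2500} + 2866\right) - 740 = \left(\sqrt{\frac{25}{81} + 2500} + 2866\right) - 740 = \left(\sqrt{\frac{202525}{81}} + 2866\right) - 740 = \left(\frac{5 \sqrt{8101}}{9} + 2866\right) - 740 = \left(2866 + \frac{5 \sqrt{8101}}{9}\right) - 740 = 2126 + \frac{5 \sqrt{8101}}{9}$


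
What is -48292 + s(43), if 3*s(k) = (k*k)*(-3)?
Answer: -50141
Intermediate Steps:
s(k) = -k² (s(k) = ((k*k)*(-3))/3 = (k²*(-3))/3 = (-3*k²)/3 = -k²)
-48292 + s(43) = -48292 - 1*43² = -48292 - 1*1849 = -48292 - 1849 = -50141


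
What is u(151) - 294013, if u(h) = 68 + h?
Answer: -293794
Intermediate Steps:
u(151) - 294013 = (68 + 151) - 294013 = 219 - 294013 = -293794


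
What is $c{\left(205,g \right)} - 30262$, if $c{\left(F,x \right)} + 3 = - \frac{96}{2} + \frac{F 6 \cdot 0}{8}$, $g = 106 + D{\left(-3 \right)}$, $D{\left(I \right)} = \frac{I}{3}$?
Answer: $-30313$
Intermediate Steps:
$D{\left(I \right)} = \frac{I}{3}$ ($D{\left(I \right)} = I \frac{1}{3} = \frac{I}{3}$)
$g = 105$ ($g = 106 + \frac{1}{3} \left(-3\right) = 106 - 1 = 105$)
$c{\left(F,x \right)} = -51$ ($c{\left(F,x \right)} = -3 + \left(- \frac{96}{2} + \frac{F 6 \cdot 0}{8}\right) = -3 + \left(\left(-96\right) \frac{1}{2} + 6 F 0 \cdot \frac{1}{8}\right) = -3 + \left(-48 + 0 \cdot \frac{1}{8}\right) = -3 + \left(-48 + 0\right) = -3 - 48 = -51$)
$c{\left(205,g \right)} - 30262 = -51 - 30262 = -30313$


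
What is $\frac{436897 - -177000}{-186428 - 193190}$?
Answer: $- \frac{613897}{379618} \approx -1.6171$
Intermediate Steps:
$\frac{436897 - -177000}{-186428 - 193190} = \frac{436897 + 177000}{-379618} = 613897 \left(- \frac{1}{379618}\right) = - \frac{613897}{379618}$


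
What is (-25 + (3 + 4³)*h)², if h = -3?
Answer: 51076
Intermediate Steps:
(-25 + (3 + 4³)*h)² = (-25 + (3 + 4³)*(-3))² = (-25 + (3 + 64)*(-3))² = (-25 + 67*(-3))² = (-25 - 201)² = (-226)² = 51076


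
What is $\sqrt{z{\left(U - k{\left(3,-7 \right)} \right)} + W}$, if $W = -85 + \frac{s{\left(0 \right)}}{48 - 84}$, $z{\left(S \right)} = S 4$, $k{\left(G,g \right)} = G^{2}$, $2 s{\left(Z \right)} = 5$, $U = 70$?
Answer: $\frac{\sqrt{22886}}{12} \approx 12.607$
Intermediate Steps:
$s{\left(Z \right)} = \frac{5}{2}$ ($s{\left(Z \right)} = \frac{1}{2} \cdot 5 = \frac{5}{2}$)
$z{\left(S \right)} = 4 S$
$W = - \frac{6125}{72}$ ($W = -85 + \frac{5}{2 \left(48 - 84\right)} = -85 + \frac{5}{2 \left(-36\right)} = -85 + \frac{5}{2} \left(- \frac{1}{36}\right) = -85 - \frac{5}{72} = - \frac{6125}{72} \approx -85.069$)
$\sqrt{z{\left(U - k{\left(3,-7 \right)} \right)} + W} = \sqrt{4 \left(70 - 3^{2}\right) - \frac{6125}{72}} = \sqrt{4 \left(70 - 9\right) - \frac{6125}{72}} = \sqrt{4 \cdot 61 - \frac{6125}{72}} = \sqrt{244 - \frac{6125}{72}} = \sqrt{\frac{11443}{72}} = \frac{\sqrt{22886}}{12}$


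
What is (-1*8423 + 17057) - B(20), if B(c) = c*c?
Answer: 8234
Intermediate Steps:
B(c) = c**2
(-1*8423 + 17057) - B(20) = (-1*8423 + 17057) - 1*20**2 = (-8423 + 17057) - 1*400 = 8634 - 400 = 8234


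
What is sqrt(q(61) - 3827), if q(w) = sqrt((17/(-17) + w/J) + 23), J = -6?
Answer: sqrt(-137772 + 6*sqrt(426))/6 ≈ 61.835*I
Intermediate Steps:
q(w) = sqrt(22 - w/6) (q(w) = sqrt((17/(-17) + w/(-6)) + 23) = sqrt((17*(-1/17) + w*(-1/6)) + 23) = sqrt((-1 - w/6) + 23) = sqrt(22 - w/6))
sqrt(q(61) - 3827) = sqrt(sqrt(792 - 6*61)/6 - 3827) = sqrt(sqrt(792 - 366)/6 - 3827) = sqrt(sqrt(426)/6 - 3827) = sqrt(-3827 + sqrt(426)/6)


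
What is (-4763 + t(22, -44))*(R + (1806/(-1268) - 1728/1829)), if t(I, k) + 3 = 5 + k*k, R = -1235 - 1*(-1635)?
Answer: -1302571512325/1159586 ≈ -1.1233e+6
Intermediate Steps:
R = 400 (R = -1235 + 1635 = 400)
t(I, k) = 2 + k**2 (t(I, k) = -3 + (5 + k*k) = -3 + (5 + k**2) = 2 + k**2)
(-4763 + t(22, -44))*(R + (1806/(-1268) - 1728/1829)) = (-4763 + (2 + (-44)**2))*(400 + (1806/(-1268) - 1728/1829)) = (-4763 + (2 + 1936))*(400 + (1806*(-1/1268) - 1728*1/1829)) = (-4763 + 1938)*(400 + (-903/634 - 1728/1829)) = -2825*(400 - 2747139/1159586) = -2825*461087261/1159586 = -1302571512325/1159586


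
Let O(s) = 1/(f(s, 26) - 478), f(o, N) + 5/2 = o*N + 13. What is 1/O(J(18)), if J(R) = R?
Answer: ½ ≈ 0.50000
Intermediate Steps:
f(o, N) = 21/2 + N*o (f(o, N) = -5/2 + (o*N + 13) = -5/2 + (N*o + 13) = -5/2 + (13 + N*o) = 21/2 + N*o)
O(s) = 1/(-935/2 + 26*s) (O(s) = 1/((21/2 + 26*s) - 478) = 1/(-935/2 + 26*s))
1/O(J(18)) = 1/(2/(-935 + 52*18)) = 1/(2/(-935 + 936)) = 1/(2/1) = 1/(2*1) = 1/2 = ½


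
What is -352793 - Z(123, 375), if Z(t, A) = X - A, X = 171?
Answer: -352589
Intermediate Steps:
Z(t, A) = 171 - A
-352793 - Z(123, 375) = -352793 - (171 - 1*375) = -352793 - (171 - 375) = -352793 - 1*(-204) = -352793 + 204 = -352589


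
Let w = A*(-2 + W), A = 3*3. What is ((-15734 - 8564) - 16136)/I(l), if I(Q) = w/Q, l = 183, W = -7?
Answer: 822158/9 ≈ 91351.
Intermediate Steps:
A = 9
w = -81 (w = 9*(-2 - 7) = 9*(-9) = -81)
I(Q) = -81/Q
((-15734 - 8564) - 16136)/I(l) = ((-15734 - 8564) - 16136)/((-81/183)) = (-24298 - 16136)/((-81*1/183)) = -40434/(-27/61) = -40434*(-61/27) = 822158/9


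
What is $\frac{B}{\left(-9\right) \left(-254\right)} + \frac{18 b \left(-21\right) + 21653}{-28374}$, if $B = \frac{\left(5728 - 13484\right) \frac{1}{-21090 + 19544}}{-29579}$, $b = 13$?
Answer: $- \frac{145820143391015}{247177264366098} \approx -0.58994$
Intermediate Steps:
$B = - \frac{3878}{22864567}$ ($B = - \frac{7756}{-1546} \left(- \frac{1}{29579}\right) = \left(-7756\right) \left(- \frac{1}{1546}\right) \left(- \frac{1}{29579}\right) = \frac{3878}{773} \left(- \frac{1}{29579}\right) = - \frac{3878}{22864567} \approx -0.00016961$)
$\frac{B}{\left(-9\right) \left(-254\right)} + \frac{18 b \left(-21\right) + 21653}{-28374} = - \frac{3878}{22864567 \left(\left(-9\right) \left(-254\right)\right)} + \frac{18 \cdot 13 \left(-21\right) + 21653}{-28374} = - \frac{3878}{22864567 \cdot 2286} + \left(234 \left(-21\right) + 21653\right) \left(- \frac{1}{28374}\right) = \left(- \frac{3878}{22864567}\right) \frac{1}{2286} + \left(-4914 + 21653\right) \left(- \frac{1}{28374}\right) = - \frac{1939}{26134200081} + 16739 \left(- \frac{1}{28374}\right) = - \frac{1939}{26134200081} - \frac{16739}{28374} = - \frac{145820143391015}{247177264366098}$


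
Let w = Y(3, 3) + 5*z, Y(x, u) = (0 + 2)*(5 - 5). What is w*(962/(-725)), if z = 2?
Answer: -1924/145 ≈ -13.269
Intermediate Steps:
Y(x, u) = 0 (Y(x, u) = 2*0 = 0)
w = 10 (w = 0 + 5*2 = 0 + 10 = 10)
w*(962/(-725)) = 10*(962/(-725)) = 10*(962*(-1/725)) = 10*(-962/725) = -1924/145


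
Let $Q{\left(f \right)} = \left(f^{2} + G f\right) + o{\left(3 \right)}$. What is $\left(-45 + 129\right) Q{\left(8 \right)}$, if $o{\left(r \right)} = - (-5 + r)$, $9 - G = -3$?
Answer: $13608$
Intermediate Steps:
$G = 12$ ($G = 9 - -3 = 9 + 3 = 12$)
$o{\left(r \right)} = 5 - r$
$Q{\left(f \right)} = 2 + f^{2} + 12 f$ ($Q{\left(f \right)} = \left(f^{2} + 12 f\right) + \left(5 - 3\right) = \left(f^{2} + 12 f\right) + 2 = 2 + f^{2} + 12 f$)
$\left(-45 + 129\right) Q{\left(8 \right)} = \left(-45 + 129\right) \left(2 + 8^{2} + 12 \cdot 8\right) = 84 \left(2 + 64 + 96\right) = 84 \cdot 162 = 13608$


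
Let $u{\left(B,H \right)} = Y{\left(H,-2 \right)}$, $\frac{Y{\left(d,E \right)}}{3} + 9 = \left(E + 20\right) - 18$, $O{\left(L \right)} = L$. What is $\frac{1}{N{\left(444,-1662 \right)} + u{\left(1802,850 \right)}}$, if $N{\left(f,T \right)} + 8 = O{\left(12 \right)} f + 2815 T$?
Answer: $- \frac{1}{4673237} \approx -2.1398 \cdot 10^{-7}$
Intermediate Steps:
$Y{\left(d,E \right)} = -21 + 3 E$ ($Y{\left(d,E \right)} = -27 + 3 \left(\left(E + 20\right) - 18\right) = -27 + 3 \left(\left(20 + E\right) - 18\right) = -27 + 3 \left(2 + E\right) = -27 + \left(6 + 3 E\right) = -21 + 3 E$)
$u{\left(B,H \right)} = -27$ ($u{\left(B,H \right)} = -21 + 3 \left(-2\right) = -21 - 6 = -27$)
$N{\left(f,T \right)} = -8 + 12 f + 2815 T$ ($N{\left(f,T \right)} = -8 + \left(12 f + 2815 T\right) = -8 + 12 f + 2815 T$)
$\frac{1}{N{\left(444,-1662 \right)} + u{\left(1802,850 \right)}} = \frac{1}{\left(-8 + 12 \cdot 444 + 2815 \left(-1662\right)\right) - 27} = \frac{1}{\left(-8 + 5328 - 4678530\right) - 27} = \frac{1}{-4673210 - 27} = \frac{1}{-4673237} = - \frac{1}{4673237}$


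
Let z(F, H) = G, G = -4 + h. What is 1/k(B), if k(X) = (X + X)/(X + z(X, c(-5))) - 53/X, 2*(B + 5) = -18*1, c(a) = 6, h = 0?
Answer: 126/673 ≈ 0.18722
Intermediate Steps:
B = -14 (B = -5 + (-18*1)/2 = -5 + (1/2)*(-18) = -5 - 9 = -14)
G = -4 (G = -4 + 0 = -4)
z(F, H) = -4
k(X) = -53/X + 2*X/(-4 + X) (k(X) = (X + X)/(X - 4) - 53/X = (2*X)/(-4 + X) - 53/X = 2*X/(-4 + X) - 53/X = -53/X + 2*X/(-4 + X))
1/k(B) = 1/((212 - 53*(-14) + 2*(-14)**2)/((-14)*(-4 - 14))) = 1/(-1/14*(212 + 742 + 2*196)/(-18)) = 1/(-1/14*(-1/18)*(212 + 742 + 392)) = 1/(-1/14*(-1/18)*1346) = 1/(673/126) = 126/673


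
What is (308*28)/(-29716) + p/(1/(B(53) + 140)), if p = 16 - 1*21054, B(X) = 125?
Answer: -41417197186/7429 ≈ -5.5751e+6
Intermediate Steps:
p = -21038 (p = 16 - 21054 = -21038)
(308*28)/(-29716) + p/(1/(B(53) + 140)) = (308*28)/(-29716) - 21038/(1/(125 + 140)) = 8624*(-1/29716) - 21038/(1/265) = -2156/7429 - 21038/1/265 = -2156/7429 - 21038*265 = -2156/7429 - 5575070 = -41417197186/7429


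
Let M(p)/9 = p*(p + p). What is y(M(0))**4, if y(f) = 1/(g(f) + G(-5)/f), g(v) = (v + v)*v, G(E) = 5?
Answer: 0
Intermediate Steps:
g(v) = 2*v**2 (g(v) = (2*v)*v = 2*v**2)
M(p) = 18*p**2 (M(p) = 9*(p*(p + p)) = 9*(p*(2*p)) = 9*(2*p**2) = 18*p**2)
y(f) = 1/(2*f**2 + 5/f)
y(M(0))**4 = ((18*0**2)/(5 + 2*(18*0**2)**3))**4 = ((18*0)/(5 + 2*(18*0)**3))**4 = (0/(5 + 2*0**3))**4 = (0/(5 + 2*0))**4 = (0/(5 + 0))**4 = (0/5)**4 = (0*(1/5))**4 = 0**4 = 0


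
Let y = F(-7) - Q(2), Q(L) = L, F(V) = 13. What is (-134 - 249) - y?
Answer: -394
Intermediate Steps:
y = 11 (y = 13 - 1*2 = 13 - 2 = 11)
(-134 - 249) - y = (-134 - 249) - 1*11 = -383 - 11 = -394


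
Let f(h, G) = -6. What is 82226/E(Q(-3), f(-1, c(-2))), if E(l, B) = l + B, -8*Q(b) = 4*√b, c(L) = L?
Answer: -657808/49 + 164452*I*√3/147 ≈ -13425.0 + 1937.7*I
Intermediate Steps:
Q(b) = -√b/2
E(l, B) = B + l
82226/E(Q(-3), f(-1, c(-2))) = 82226/(-6 - I*√3/2)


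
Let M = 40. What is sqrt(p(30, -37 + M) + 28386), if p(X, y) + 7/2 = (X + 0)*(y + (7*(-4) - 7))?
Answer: sqrt(109690)/2 ≈ 165.60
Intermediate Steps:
p(X, y) = -7/2 + X*(-35 + y) (p(X, y) = -7/2 + (X + 0)*(y + (7*(-4) - 7)) = -7/2 + X*(y + (-28 - 7)) = -7/2 + X*(y - 35) = -7/2 + X*(-35 + y))
sqrt(p(30, -37 + M) + 28386) = sqrt((-7/2 - 35*30 + 30*(-37 + 40)) + 28386) = sqrt((-7/2 - 1050 + 30*3) + 28386) = sqrt((-7/2 - 1050 + 90) + 28386) = sqrt(-1927/2 + 28386) = sqrt(54845/2) = sqrt(109690)/2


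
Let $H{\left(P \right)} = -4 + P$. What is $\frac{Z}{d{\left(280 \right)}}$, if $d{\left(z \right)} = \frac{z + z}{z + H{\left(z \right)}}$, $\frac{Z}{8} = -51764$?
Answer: $- \frac{14390392}{35} \approx -4.1115 \cdot 10^{5}$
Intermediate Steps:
$Z = -414112$ ($Z = 8 \left(-51764\right) = -414112$)
$d{\left(z \right)} = \frac{2 z}{-4 + 2 z}$ ($d{\left(z \right)} = \frac{z + z}{z + \left(-4 + z\right)} = \frac{2 z}{-4 + 2 z}$)
$\frac{Z}{d{\left(280 \right)}} = - \frac{414112}{280 \frac{1}{-2 + 280}} = - \frac{414112}{280 \cdot \frac{1}{278}} = - \frac{414112}{\frac{140}{139}} = \left(-414112\right) \frac{139}{140} = - \frac{14390392}{35}$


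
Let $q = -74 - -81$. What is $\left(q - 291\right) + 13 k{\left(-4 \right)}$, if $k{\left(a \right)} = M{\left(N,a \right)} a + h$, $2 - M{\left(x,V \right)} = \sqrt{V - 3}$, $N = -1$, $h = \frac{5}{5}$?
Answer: $-375 + 52 i \sqrt{7} \approx -375.0 + 137.58 i$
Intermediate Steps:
$h = 1$ ($h = 5 \cdot \frac{1}{5} = 1$)
$M{\left(x,V \right)} = 2 - \sqrt{-3 + V}$ ($M{\left(x,V \right)} = 2 - \sqrt{V - 3} = 2 - \sqrt{-3 + V}$)
$k{\left(a \right)} = 1 + a \left(2 - \sqrt{-3 + a}\right)$ ($k{\left(a \right)} = \left(2 - \sqrt{-3 + a}\right) a + 1 = a \left(2 - \sqrt{-3 + a}\right) + 1 = 1 + a \left(2 - \sqrt{-3 + a}\right)$)
$q = 7$ ($q = -74 + 81 = 7$)
$\left(q - 291\right) + 13 k{\left(-4 \right)} = \left(7 - 291\right) + 13 \left(1 - - 4 \left(-2 + \sqrt{-3 - 4}\right)\right) = -284 + 13 \left(1 - - 4 \left(-2 + \sqrt{-7}\right)\right) = -284 + 13 \left(1 - - 4 \left(-2 + i \sqrt{7}\right)\right) = -284 + 13 \left(1 - \left(8 - 4 i \sqrt{7}\right)\right) = -284 + 13 \left(-7 + 4 i \sqrt{7}\right) = -284 - \left(91 - 52 i \sqrt{7}\right) = -375 + 52 i \sqrt{7}$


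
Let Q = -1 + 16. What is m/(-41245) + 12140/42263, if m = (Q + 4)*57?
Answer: 454943471/1743137435 ≈ 0.26099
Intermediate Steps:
Q = 15
m = 1083 (m = (15 + 4)*57 = 19*57 = 1083)
m/(-41245) + 12140/42263 = 1083/(-41245) + 12140/42263 = 1083*(-1/41245) + 12140*(1/42263) = -1083/41245 + 12140/42263 = 454943471/1743137435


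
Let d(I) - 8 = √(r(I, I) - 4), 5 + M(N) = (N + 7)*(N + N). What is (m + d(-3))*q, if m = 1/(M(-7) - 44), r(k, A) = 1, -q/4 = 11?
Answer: -17204/49 - 44*I*√3 ≈ -351.1 - 76.21*I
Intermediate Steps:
q = -44 (q = -4*11 = -44)
M(N) = -5 + 2*N*(7 + N) (M(N) = -5 + (N + 7)*(N + N) = -5 + (7 + N)*(2*N) = -5 + 2*N*(7 + N))
d(I) = 8 + I*√3 (d(I) = 8 + √(1 - 4) = 8 + √(-3) = 8 + I*√3)
m = -1/49 (m = 1/((-5 + 2*(-7)² + 14*(-7)) - 44) = 1/((-5 + 2*49 - 98) - 44) = 1/((-5 + 98 - 98) - 44) = 1/(-5 - 44) = 1/(-49) = -1/49 ≈ -0.020408)
(m + d(-3))*q = (-1/49 + (8 + I*√3))*(-44) = (391/49 + I*√3)*(-44) = -17204/49 - 44*I*√3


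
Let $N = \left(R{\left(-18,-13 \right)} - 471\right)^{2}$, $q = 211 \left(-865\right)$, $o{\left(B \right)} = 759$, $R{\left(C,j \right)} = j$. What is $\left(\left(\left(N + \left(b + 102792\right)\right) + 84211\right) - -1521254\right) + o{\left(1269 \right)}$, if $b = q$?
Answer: $1760757$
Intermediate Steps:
$q = -182515$
$b = -182515$
$N = 234256$ ($N = \left(-13 - 471\right)^{2} = \left(-484\right)^{2} = 234256$)
$\left(\left(\left(N + \left(b + 102792\right)\right) + 84211\right) - -1521254\right) + o{\left(1269 \right)} = \left(\left(\left(234256 + \left(-182515 + 102792\right)\right) + 84211\right) - -1521254\right) + 759 = \left(\left(\left(234256 - 79723\right) + 84211\right) + 1521254\right) + 759 = \left(\left(154533 + 84211\right) + 1521254\right) + 759 = \left(238744 + 1521254\right) + 759 = 1759998 + 759 = 1760757$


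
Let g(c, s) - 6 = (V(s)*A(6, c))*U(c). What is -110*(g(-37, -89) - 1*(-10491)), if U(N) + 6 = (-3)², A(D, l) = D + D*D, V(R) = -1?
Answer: -1140810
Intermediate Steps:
A(D, l) = D + D²
U(N) = 3 (U(N) = -6 + (-3)² = -6 + 9 = 3)
g(c, s) = -120 (g(c, s) = 6 - 6*(1 + 6)*3 = 6 - 6*7*3 = 6 - 1*42*3 = 6 - 42*3 = 6 - 126 = -120)
-110*(g(-37, -89) - 1*(-10491)) = -110*(-120 - 1*(-10491)) = -110*(-120 + 10491) = -110*10371 = -1140810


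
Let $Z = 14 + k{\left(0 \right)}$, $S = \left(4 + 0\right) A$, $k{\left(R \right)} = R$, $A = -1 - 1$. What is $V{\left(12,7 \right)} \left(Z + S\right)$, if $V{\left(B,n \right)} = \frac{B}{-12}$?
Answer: $-6$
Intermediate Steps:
$A = -2$ ($A = -1 - 1 = -2$)
$V{\left(B,n \right)} = - \frac{B}{12}$ ($V{\left(B,n \right)} = B \left(- \frac{1}{12}\right) = - \frac{B}{12}$)
$S = -8$ ($S = \left(4 + 0\right) \left(-2\right) = 4 \left(-2\right) = -8$)
$Z = 14$ ($Z = 14 + 0 = 14$)
$V{\left(12,7 \right)} \left(Z + S\right) = \left(- \frac{1}{12}\right) 12 \left(14 - 8\right) = \left(-1\right) 6 = -6$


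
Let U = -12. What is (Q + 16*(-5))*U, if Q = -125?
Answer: 2460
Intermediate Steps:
(Q + 16*(-5))*U = (-125 + 16*(-5))*(-12) = (-125 - 80)*(-12) = -205*(-12) = 2460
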